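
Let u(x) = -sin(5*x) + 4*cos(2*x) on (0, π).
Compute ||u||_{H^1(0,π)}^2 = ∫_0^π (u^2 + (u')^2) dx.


||u||_{H^1(0,π)}^2 = -400/21 + 53*π

u'(x) = -8*sin(2*x) - 5*cos(5*x).
Expand u² and (u')² and integrate term by term on (0, π), using: for integers n ≥ 1, ∫_0^π sin²(nx) dx = ∫_0^π cos²(nx) dx = π/2; for n ≠ n', ∫_0^π sin(nx)sin(n'x) dx = ∫_0^π cos(nx)cos(n'x) dx = 0; and by product-to-sum, ∫_0^π sin(nx)cos(n'x) dx = ½∫_0^π [sin((n+n')x) + sin((n−n')x)] dx, which is 0 when n+n' is even and 2n/(n²−n'²) when n+n' is odd (it need not vanish on (0, π)).
  u² squared terms: (-1)²·∫sin(5x)² dx = 1·π/2 = π/2;  (4)²·∫cos(2x)² dx = 16·π/2 = 8*π.
  u² cross terms: 2·(-1)·(4)·∫sin(5x)·cos(2x) dx = -8·(10/21) = -80/21.
  So ∫_0^π u² dx = π/2 + 8*π − 80/21 = -80/21 + 17*π/2.
  (u')² squared terms: (-8)²·∫sin(2x)² dx = 64·π/2 = 32*π;  (-5)²·∫cos(5x)² dx = 25·π/2 = 25*π/2.
  (u')² cross terms: 2·(-8)·(-5)·∫sin(2x)·cos(5x) dx = 80·(-4/21) = -320/21.
  So ∫_0^π (u')² dx = 32*π + 25*π/2 − 320/21 = -320/21 + 89*π/2.
||u||_{H^1}^2 = (-80/21 + 17*π/2) + (-320/21 + 89*π/2) = -400/21 + 53*π.


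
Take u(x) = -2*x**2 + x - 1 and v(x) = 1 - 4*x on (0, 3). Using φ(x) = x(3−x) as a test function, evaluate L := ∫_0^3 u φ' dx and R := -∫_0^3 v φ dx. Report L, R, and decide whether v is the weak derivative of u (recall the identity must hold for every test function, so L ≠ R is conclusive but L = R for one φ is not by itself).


LHS = 45/2, RHS = 45/2. Yes, v = u' weakly.

u(x) = -2*x**2 + x - 1, classical derivative u'(x) = 1 - 4*x.
φ(x) = x(3−x), so φ'(x) = 3 - 2*x.
Note φ(0) = φ(3) = 0, so the boundary term u·φ vanishes.
LHS = ∫_0^3 u(x) φ'(x) dx = ∫_0^3 (4*x^3 - 8*x^2 + 5*x - 3) dx. Term by term:
  ∫_0^3 4*x^3 dx = 81;  ∫_0^3 -8*x^2 dx = -72;  ∫_0^3 5*x dx = 45/2;
  ∫_0^3 -3 dx = -9.
Sum: 81 − 72 + 45/2 − 9 = 45/2.
So LHS = 45/2.
∫_0^3 v(x) φ(x) dx = ∫_0^3 (4*x^3 - 13*x^2 + 3*x) dx. Term by term:
  ∫_0^3 4*x^3 dx = 81;  ∫_0^3 -13*x^2 dx = -117;  ∫_0^3 3*x dx = 27/2.
Sum: 81 − 117 + 27/2 = -45/2.
So RHS = -∫_0^3 v(x) φ(x) dx = 45/2.
LHS = RHS, so the identity holds for this test φ.
Moreover u is smooth here and v(x) = u'(x) = 1 - 4*x pointwise, so the identity holds for every test function. Hence v is the weak derivative of u.


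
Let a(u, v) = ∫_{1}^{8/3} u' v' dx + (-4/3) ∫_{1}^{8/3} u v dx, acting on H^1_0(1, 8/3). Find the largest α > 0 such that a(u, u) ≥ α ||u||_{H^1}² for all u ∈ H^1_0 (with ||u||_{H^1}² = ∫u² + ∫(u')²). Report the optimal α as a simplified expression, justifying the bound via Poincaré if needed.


α = (-100 + 27*π^2)/(3*(25 + 9*π^2))

Coercivity of a(·,·) on H^1_0(1, 8/3) means a(u, u) ≥ α ||u||_{H^1}² for every u ∈ H^1_0.
The interval has length L = 5/3, and Poincaré/coercivity depend only on L. Here a(u, u) = ∫(u')² + (-4/3)·∫u².
Here c = -4/3 < 0 with |c| < (π/L)² = 9*π^2/25, so coercivity still holds. The condition a(u,u) ≥ α||u||_{H^1}² reads (1−α)∫(u')² ≥ (α−c)∫u². Any admissible α is ≤ 1 (rapidly oscillating u have ∫u²/∫(u')² → 0), and α = 1 would force 0 ≥ (1−c)∫u², impossible since c < 1; so 1−α > 0. By the sharp Poincaré inequality on H^1_0 of an interval of length L, ∫(u')² ≥ (π/L)²∫u² with equality for the first sine mode sin(π(x−x₀)/L) (x₀ the left endpoint), so the inequality holds for all u iff (1−α)(π/L)² ≥ α − c, i.e. α ≤ ((π/L)² + c)/((π/L)² + 1) = (1 + c(L/π)²)/(1 + (L/π)²). (Direct route, valid since c ≤ 0: Poincaré gives c∫u² ≥ c(L/π)²∫(u')², so a(u,u) ≥ (1 + c(L/π)²)∫(u')², while ||u||_{H^1}² ≤ (1 + (L/π)²)∫(u')²; dividing yields the same α.) With (π/L)² = 9*π^2/25 and c = -4/3, the largest admissible constant is α = ((π/L)² + c)/((π/L)² + 1).
Simplifying, α = (-100 + 27*π^2)/(3*(25 + 9*π^2)).


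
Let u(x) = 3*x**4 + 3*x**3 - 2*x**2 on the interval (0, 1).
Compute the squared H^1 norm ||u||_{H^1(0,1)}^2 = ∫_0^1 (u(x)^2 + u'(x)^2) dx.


||u||_{H^1}^2 = 17861/420

The H^1 norm (squared) on an interval (0, L) is
  ||u||_{H^1}^2 = ∫_0^L u(x)^2 dx + ∫_0^L u'(x)^2 dx.
Compute u'(x) = 12*x**3 + 9*x**2 - 4*x.
Then u(x)^2 = 9*x**8 + 18*x**7 - 3*x**6 - 12*x**5 + 4*x**4 and u'(x)^2 = 144*x**6 + 216*x**5 - 15*x**4 - 72*x**3 + 16*x**2.
Integrate each monomial from 0 to 1 using ∫_0^1 c·x^n dx = c·1^(n+1)/(n+1):
  ∫_0^1 u(x)^2 dx = ∫_0^1 (9*x^8 + 18*x^7 - 3*x^6 - 12*x^5 + 4*x^4) dx. Term by term:
    ∫_0^1 9*x^8 dx = 1;  ∫_0^1 18*x^7 dx = 9/4;  ∫_0^1 -3*x^6 dx = -3/7;
    ∫_0^1 -12*x^5 dx = -2;  ∫_0^1 4*x^4 dx = 4/5.
  Sum: 1 + 9/4 − 3/7 − 2 + 4/5 = 227/140.
  ∫_0^1 u'(x)^2 dx = ∫_0^1 (144*x^6 + 216*x^5 - 15*x^4 - 72*x^3 + 16*x^2) dx. Term by term:
    ∫_0^1 144*x^6 dx = 144/7;  ∫_0^1 216*x^5 dx = 36;  ∫_0^1 -15*x^4 dx = -3;
    ∫_0^1 -72*x^3 dx = -18;  ∫_0^1 16*x^2 dx = 16/3.
  Sum: 144/7 + 36 − 3 − 18 + 16/3 = 859/21.
Adding: ||u||_{H^1}^2 = 227/140 + 859/21 = 17861/420.


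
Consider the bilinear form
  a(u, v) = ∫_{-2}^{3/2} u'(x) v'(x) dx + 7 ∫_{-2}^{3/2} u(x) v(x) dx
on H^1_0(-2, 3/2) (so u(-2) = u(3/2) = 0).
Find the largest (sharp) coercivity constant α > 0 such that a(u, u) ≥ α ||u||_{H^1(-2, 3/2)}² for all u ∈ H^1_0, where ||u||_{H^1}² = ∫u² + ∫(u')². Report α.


α = 1

Coercivity of a(·,·) on H^1_0(-2, 3/2) means a(u, u) ≥ α ||u||_{H^1}² for every u ∈ H^1_0.
The interval has length L = 7/2, and Poincaré/coercivity depend only on L. Here a(u, u) = ∫(u')² + (7)·∫u².
Here c = 7 ≥ 1, so a(u,u) = ∫(u')² + c∫u² ≥ ∫(u')² + ∫u² = ||u||_{H^1}², i.e. α = 1 works. No larger α is possible: a(u,u) ≥ α||u||_{H^1}² means (1−α)∫(u')² ≥ (α−c)∫u², and for the modes u_n = sin(nπ(x−x₀)/L) (x₀ the left endpoint) one has ∫u_n²/∫(u_n')² = (L/(nπ))² → 0, so a(u_n,u_n)/||u_n||_{H^1}² → 1. Hence the optimal constant is α = 1.
Therefore α = 1.


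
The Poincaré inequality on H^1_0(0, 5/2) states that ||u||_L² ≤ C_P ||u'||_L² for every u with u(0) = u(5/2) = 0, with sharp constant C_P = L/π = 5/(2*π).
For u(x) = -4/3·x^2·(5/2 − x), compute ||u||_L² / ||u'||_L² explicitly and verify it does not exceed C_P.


||u||_L² / ||u'||_L² = 5*sqrt(14)/28 < C_P = 5/(2*π).

u(x) = -4/3·x^2·(5/2 − x), so u'(x) = 4*x*(3*x - 5)/3.
u(x) = -4/3·x^2·(5/2 − x) vanishes at x = 0 and x = 5/2, so u ∈ H^1_0(0, 5/2). Differentiate via the product rule and integrate the resulting polynomials term by term.
  ∫_0^5/2 u² dx = ∫_0^5/2 (16*x^6/9 - 80*x^5/9 + 100*x^4/9) dx. Term by term:
    ∫_0^5/2 16*x^6/9 dx = 78125/504;  ∫_0^5/2 -80*x^5/9 dx = -78125/216;  ∫_0^5/2 100*x^4/9 dx = 15625/72.
  Sum: 78125/504 − 78125/216 + 15625/72 = 15625/1512.
  ∫_0^5/2 (u')² dx = ∫_0^5/2 (16*x^4 - 160*x^3/3 + 400*x^2/9) dx. Term by term:
    ∫_0^5/2 16*x^4 dx = 625/2;  ∫_0^5/2 -160*x^3/3 dx = -3125/6;  ∫_0^5/2 400*x^2/9 dx = 6250/27.
  Sum: 625/2 − 3125/6 + 6250/27 = 625/27.
∫_0^5/2 u² dx = 15625/1512, so ||u||_L² = 125*sqrt(42)/252.
∫_0^5/2 (u')² dx = 625/27, so ||u'||_L² = 25*sqrt(3)/9.
Ratio ||u||_L² / ||u'||_L² = 5*sqrt(14)/28.
Sharp Poincaré constant on H^1_0(0, 5/2) is C_P = L/π = 5/(2*π), achieved by sin(2*π/5·x).
A polynomial bump cannot attain the sharp Poincaré constant (only the first sine eigenfunction does), so the ratio is strictly less than C_P, consistent with ||u||_L² ≤ C_P ||u'||_L².


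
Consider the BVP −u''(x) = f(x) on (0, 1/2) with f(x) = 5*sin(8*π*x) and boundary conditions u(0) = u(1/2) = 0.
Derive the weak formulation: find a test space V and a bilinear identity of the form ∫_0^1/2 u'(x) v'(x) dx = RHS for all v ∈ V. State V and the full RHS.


V = H^1_0(0, 1/2) (so v(0) = v(1/2) = 0); weak form: ∫_0^1/2 u'v' dx = ∫_0^1/2 (5*sin(8*π*x)) v dx for all v ∈ V.

Multiply both sides by a test function v and integrate from 0 to 1/2:
  ∫_0^1/2 −u''(x) v(x) dx = ∫_0^1/2 f(x) v(x) dx.
Integrate the LHS by parts once:
  ∫_0^1/2 −u'' v dx = −[u'(x) v(x)]_0^1/2 + ∫_0^1/2 u'(x) v'(x) dx.
Thus ∫_0^1/2 u'(x) v'(x) dx = ∫_0^1/2 f(x) v(x) dx + [u'(x) v(x)]_0^1/2.
Choose V so that boundary terms are either known or forced to vanish.
u is Dirichlet: u(0) = u(1/2) = 0. Let V = H^1_0(0, 1/2); then v(0) = v(1/2) = 0, and [u' v]_0^1/2 = 0.
Weak formulation: find u (satisfying any essential BC) such that ∫_0^1/2 u'(x) v'(x) dx = ∫_0^1/2 f v dx for all v ∈ V.
Substituting f(x) = 5*sin(8*π*x), the right-hand side is ∫_0^1/2 (5*sin(8*π*x)) v dx.


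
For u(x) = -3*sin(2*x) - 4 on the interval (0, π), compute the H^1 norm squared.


||u||_{H^1(0,π)}^2 = 77*π/2

u'(x) = -6*cos(2*x).
Expand u² and (u')² and integrate term by term on (0, π), using: for integers n ≥ 1, ∫_0^π sin²(nx) dx = ∫_0^π cos²(nx) dx = π/2; for n ≠ n', ∫_0^π sin(nx)sin(n'x) dx = ∫_0^π cos(nx)cos(n'x) dx = 0; and by product-to-sum, ∫_0^π sin(nx)cos(n'x) dx = ½∫_0^π [sin((n+n')x) + sin((n−n')x)] dx, which is 0 when n+n' is even and 2n/(n²−n'²) when n+n' is odd (it need not vanish on (0, π)). For the constant mode: ∫_0^π 1 dx = π, ∫_0^π cos(nx) dx = 0, ∫_0^π sin(nx) dx = (1−(−1)^n)/n.
  u² squared terms: (-4)²·∫1 dx = 16·π = 16*π;  (-3)²·∫sin(2x)² dx = 9·π/2 = 9*π/2.
  u² cross terms: 2·(-4)·(-3)·∫1·sin(2x) dx = 24·(0) = 0.
  So ∫_0^π u² dx = 16*π + 9*π/2 + 0 = 41*π/2.
  (u')² squared terms: (-6)²·∫cos(2x)² dx = 36·π/2 = 18*π.
  So ∫_0^π (u')² dx = 18*π.
||u||_{H^1}^2 = (41*π/2) + (18*π) = 77*π/2.


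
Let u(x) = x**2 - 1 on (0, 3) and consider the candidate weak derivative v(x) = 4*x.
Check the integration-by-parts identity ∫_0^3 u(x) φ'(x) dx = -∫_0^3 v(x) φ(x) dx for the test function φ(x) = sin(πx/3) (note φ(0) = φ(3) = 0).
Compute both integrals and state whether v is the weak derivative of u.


LHS = -18/π, RHS = -36/π. No, v is not the weak derivative of u.

u(x) = x**2 - 1, classical derivative u'(x) = 2*x.
φ(x) = sin(πx/3), so φ'(x) = π*cos(π*x/3)/3.
Note φ(0) = φ(3) = 0, so the boundary term u·φ vanishes.
LHS = ∫_0^3 u(x) φ'(x) dx = ∫_0^3 (π*x^2*cos(π*x/3)/3 - π*cos(π*x/3)/3) dx. Term by term:
  ∫_0^3 -π*cos(π*x/3)/3 dx = 0;  ∫_0^3 π*x^2*cos(π*x/3)/3 dx = -18/π.
Sum: 0 − 18/π = -18/π.
So LHS = -18/π.
∫_0^3 v(x) φ(x) dx = ∫_0^3 (4*x*sin(π*x/3)) dx. Term by term:
  ∫_0^3 4*x*sin(π*x/3) dx = 36/π.
So RHS = -∫_0^3 v(x) φ(x) dx = -36/π.
LHS − RHS = 18/π ≠ 0, so the identity fails.
(For a valid weak derivative the identity must hold for EVERY test function, in particular this one. The failure shows v is NOT the weak derivative of u.)
Correct weak derivative would be u'(x) = 2*x.


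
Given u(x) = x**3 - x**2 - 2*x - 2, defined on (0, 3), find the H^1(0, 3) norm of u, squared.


||u||_{H^1}^2 = 7491/35

The H^1 norm (squared) on an interval (0, L) is
  ||u||_{H^1}^2 = ∫_0^L u(x)^2 dx + ∫_0^L u'(x)^2 dx.
Compute u'(x) = 3*x**2 - 2*x - 2.
Then u(x)^2 = x**6 - 2*x**5 - 3*x**4 + 8*x**2 + 8*x + 4 and u'(x)^2 = 9*x**4 - 12*x**3 - 8*x**2 + 8*x + 4.
Integrate each monomial from 0 to 3 using ∫_0^3 c·x^n dx = c·3^(n+1)/(n+1):
  ∫_0^3 u(x)^2 dx = ∫_0^3 (x^6 - 2*x^5 - 3*x^4 + 8*x^2 + 8*x + 4) dx. Term by term:
    ∫_0^3 x^6 dx = 2187/7;  ∫_0^3 -2*x^5 dx = -243;  ∫_0^3 -3*x^4 dx = -729/5;
    ∫_0^3 8*x^2 dx = 72;  ∫_0^3 8*x dx = 36;  ∫_0^3 4 dx = 12.
  Sum: 2187/7 − 243 − 729/5 + 72 + 36 + 12 = 1527/35.
  ∫_0^3 u'(x)^2 dx = ∫_0^3 (9*x^4 - 12*x^3 - 8*x^2 + 8*x + 4) dx. Term by term:
    ∫_0^3 9*x^4 dx = 2187/5;  ∫_0^3 -12*x^3 dx = -243;  ∫_0^3 -8*x^2 dx = -72;
    ∫_0^3 8*x dx = 36;  ∫_0^3 4 dx = 12.
  Sum: 2187/5 − 243 − 72 + 36 + 12 = 852/5.
Adding: ||u||_{H^1}^2 = 1527/35 + 852/5 = 7491/35.


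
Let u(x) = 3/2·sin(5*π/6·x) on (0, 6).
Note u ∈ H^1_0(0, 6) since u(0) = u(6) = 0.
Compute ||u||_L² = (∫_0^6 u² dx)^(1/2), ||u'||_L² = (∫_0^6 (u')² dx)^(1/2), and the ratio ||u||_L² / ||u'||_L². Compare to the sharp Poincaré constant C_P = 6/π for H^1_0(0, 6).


||u||_L² / ||u'||_L² = 6/(5*π) < C_P = 6/π.

u(x) = 3/2·sin(5*π/6·x), so u'(x) = 5*π*cos(5*π*x/6)/4.
Writing u(x) = A·sin(kπx/L) with A = 3/2 and k = 5, use ∫_0^L sin²(kπx/L) dx = L/2 and ∫_0^L cos²(kπx/L) dx = L/2.
u² = 9/4·sin²(5*π/6·x) and (u')² = 25*π^2/16·cos²(5*π/6·x), and each of sin², cos² integrates to L/2 = 3 over (0, 6).
∫_0^6 u² dx = 27/4, so ||u||_L² = 3*sqrt(3)/2.
∫_0^6 (u')² dx = 75*π^2/16, so ||u'||_L² = 5*sqrt(3)*π/4.
Ratio ||u||_L² / ||u'||_L² = 6/(5*π).
Sharp Poincaré constant on H^1_0(0, 6) is C_P = L/π = 6/π, achieved by sin(π/6·x).
This is the k = 5 harmonic; the ratio L/(kπ) is strictly less than C_P = L/π, consistent with the sharp inequality ||u||_L² ≤ C_P ||u'||_L².


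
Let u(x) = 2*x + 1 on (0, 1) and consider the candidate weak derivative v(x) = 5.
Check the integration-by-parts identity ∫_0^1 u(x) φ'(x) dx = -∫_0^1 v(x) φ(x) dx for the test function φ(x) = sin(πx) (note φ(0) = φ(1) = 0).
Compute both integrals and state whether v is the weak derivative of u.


LHS = -4/π, RHS = -10/π. No, v is not the weak derivative of u.

u(x) = 2*x + 1, classical derivative u'(x) = 2.
φ(x) = sin(πx), so φ'(x) = π*cos(π*x).
Note φ(0) = φ(1) = 0, so the boundary term u·φ vanishes.
LHS = ∫_0^1 u(x) φ'(x) dx = ∫_0^1 (2*π*x*cos(π*x) + π*cos(π*x)) dx. Term by term:
  ∫_0^1 π*cos(π*x) dx = 0;  ∫_0^1 2*π*x*cos(π*x) dx = -4/π.
Sum: 0 − 4/π = -4/π.
So LHS = -4/π.
∫_0^1 v(x) φ(x) dx = ∫_0^1 (5*sin(π*x)) dx. Term by term:
  ∫_0^1 5*sin(π*x) dx = 10/π.
So RHS = -∫_0^1 v(x) φ(x) dx = -10/π.
LHS − RHS = 6/π ≠ 0, so the identity fails.
(For a valid weak derivative the identity must hold for EVERY test function, in particular this one. The failure shows v is NOT the weak derivative of u.)
Correct weak derivative would be u'(x) = 2.


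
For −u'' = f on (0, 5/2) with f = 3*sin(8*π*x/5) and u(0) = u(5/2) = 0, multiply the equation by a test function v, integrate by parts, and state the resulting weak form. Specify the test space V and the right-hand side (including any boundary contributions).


V = H^1_0(0, 5/2) (so v(0) = v(5/2) = 0); weak form: ∫_0^5/2 u'v' dx = ∫_0^5/2 (3*sin(8*π*x/5)) v dx for all v ∈ V.

Multiply both sides by a test function v and integrate from 0 to 5/2:
  ∫_0^5/2 −u''(x) v(x) dx = ∫_0^5/2 f(x) v(x) dx.
Integrate the LHS by parts once:
  ∫_0^5/2 −u'' v dx = −[u'(x) v(x)]_0^5/2 + ∫_0^5/2 u'(x) v'(x) dx.
Thus ∫_0^5/2 u'(x) v'(x) dx = ∫_0^5/2 f(x) v(x) dx + [u'(x) v(x)]_0^5/2.
Choose V so that boundary terms are either known or forced to vanish.
u is Dirichlet: u(0) = u(5/2) = 0. Let V = H^1_0(0, 5/2); then v(0) = v(5/2) = 0, and [u' v]_0^5/2 = 0.
Weak formulation: find u (satisfying any essential BC) such that ∫_0^5/2 u'(x) v'(x) dx = ∫_0^5/2 f v dx for all v ∈ V.
Substituting f(x) = 3*sin(8*π*x/5), the right-hand side is ∫_0^5/2 (3*sin(8*π*x/5)) v dx.


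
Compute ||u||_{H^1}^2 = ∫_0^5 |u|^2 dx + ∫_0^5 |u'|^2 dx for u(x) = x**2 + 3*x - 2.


||u||_{H^1}^2 = 4005/2

The H^1 norm (squared) on an interval (0, L) is
  ||u||_{H^1}^2 = ∫_0^L u(x)^2 dx + ∫_0^L u'(x)^2 dx.
Compute u'(x) = 2*x + 3.
Then u(x)^2 = x**4 + 6*x**3 + 5*x**2 - 12*x + 4 and u'(x)^2 = 4*x**2 + 12*x + 9.
Integrate each monomial from 0 to 5 using ∫_0^5 c·x^n dx = c·5^(n+1)/(n+1):
  ∫_0^5 u(x)^2 dx = ∫_0^5 (x^4 + 6*x^3 + 5*x^2 - 12*x + 4) dx. Term by term:
    ∫_0^5 x^4 dx = 625;  ∫_0^5 6*x^3 dx = 1875/2;  ∫_0^5 5*x^2 dx = 625/3;
    ∫_0^5 -12*x dx = -150;  ∫_0^5 4 dx = 20.
  Sum: 625 + 1875/2 + 625/3 − 150 + 20 = 9845/6.
  ∫_0^5 u'(x)^2 dx = ∫_0^5 (4*x^2 + 12*x + 9) dx. Term by term:
    ∫_0^5 4*x^2 dx = 500/3;  ∫_0^5 12*x dx = 150;  ∫_0^5 9 dx = 45.
  Sum: 500/3 + 150 + 45 = 1085/3.
Adding: ||u||_{H^1}^2 = 9845/6 + 1085/3 = 4005/2.


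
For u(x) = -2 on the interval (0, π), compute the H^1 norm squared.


||u||_{H^1(0,π)}^2 = 4*π

u'(x) = 0.
Expand u² and (u')² and integrate term by term on (0, π), using: for integers n ≥ 1, ∫_0^π sin²(nx) dx = ∫_0^π cos²(nx) dx = π/2; for n ≠ n', ∫_0^π sin(nx)sin(n'x) dx = ∫_0^π cos(nx)cos(n'x) dx = 0; and by product-to-sum, ∫_0^π sin(nx)cos(n'x) dx = ½∫_0^π [sin((n+n')x) + sin((n−n')x)] dx, which is 0 when n+n' is even and 2n/(n²−n'²) when n+n' is odd (it need not vanish on (0, π)). For the constant mode: ∫_0^π 1 dx = π, ∫_0^π cos(nx) dx = 0, ∫_0^π sin(nx) dx = (1−(−1)^n)/n.
  u² squared terms: (-2)²·∫1 dx = 4·π = 4*π.
  So ∫_0^π u² dx = 4*π.
  u' ≡ 0, so ∫_0^π (u')² dx = 0.
||u||_{H^1}^2 = (4*π) + (0) = 4*π.


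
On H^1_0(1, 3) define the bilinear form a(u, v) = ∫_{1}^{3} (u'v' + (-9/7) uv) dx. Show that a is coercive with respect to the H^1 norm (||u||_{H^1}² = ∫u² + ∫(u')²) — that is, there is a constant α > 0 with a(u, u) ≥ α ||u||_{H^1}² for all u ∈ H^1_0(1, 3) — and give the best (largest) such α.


α = (-36/7 + π^2)/(4 + π^2)

Coercivity of a(·,·) on H^1_0(1, 3) means a(u, u) ≥ α ||u||_{H^1}² for every u ∈ H^1_0.
The interval has length L = 2, and Poincaré/coercivity depend only on L. Here a(u, u) = ∫(u')² + (-9/7)·∫u².
Here c = -9/7 < 0 with |c| < (π/L)² = π^2/4, so coercivity still holds. The condition a(u,u) ≥ α||u||_{H^1}² reads (1−α)∫(u')² ≥ (α−c)∫u². Any admissible α is ≤ 1 (rapidly oscillating u have ∫u²/∫(u')² → 0), and α = 1 would force 0 ≥ (1−c)∫u², impossible since c < 1; so 1−α > 0. By the sharp Poincaré inequality on H^1_0 of an interval of length L, ∫(u')² ≥ (π/L)²∫u² with equality for the first sine mode sin(π(x−x₀)/L) (x₀ the left endpoint), so the inequality holds for all u iff (1−α)(π/L)² ≥ α − c, i.e. α ≤ ((π/L)² + c)/((π/L)² + 1) = (1 + c(L/π)²)/(1 + (L/π)²). (Direct route, valid since c ≤ 0: Poincaré gives c∫u² ≥ c(L/π)²∫(u')², so a(u,u) ≥ (1 + c(L/π)²)∫(u')², while ||u||_{H^1}² ≤ (1 + (L/π)²)∫(u')²; dividing yields the same α.) With (π/L)² = π^2/4 and c = -9/7, the largest admissible constant is α = ((π/L)² + c)/((π/L)² + 1).
Simplifying, α = (-36/7 + π^2)/(4 + π^2).


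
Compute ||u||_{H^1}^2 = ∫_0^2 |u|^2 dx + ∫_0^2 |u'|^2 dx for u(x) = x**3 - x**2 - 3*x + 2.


||u||_{H^1}^2 = 1738/105

The H^1 norm (squared) on an interval (0, L) is
  ||u||_{H^1}^2 = ∫_0^L u(x)^2 dx + ∫_0^L u'(x)^2 dx.
Compute u'(x) = 3*x**2 - 2*x - 3.
Then u(x)^2 = x**6 - 2*x**5 - 5*x**4 + 10*x**3 + 5*x**2 - 12*x + 4 and u'(x)^2 = 9*x**4 - 12*x**3 - 14*x**2 + 12*x + 9.
Integrate each monomial from 0 to 2 using ∫_0^2 c·x^n dx = c·2^(n+1)/(n+1):
  ∫_0^2 u(x)^2 dx = ∫_0^2 (x^6 - 2*x^5 - 5*x^4 + 10*x^3 + 5*x^2 - 12*x + 4) dx. Term by term:
    ∫_0^2 x^6 dx = 128/7;  ∫_0^2 -2*x^5 dx = -64/3;  ∫_0^2 -5*x^4 dx = -32;
    ∫_0^2 10*x^3 dx = 40;  ∫_0^2 5*x^2 dx = 40/3;  ∫_0^2 -12*x dx = -24;
    ∫_0^2 4 dx = 8.
  Sum: 128/7 − 64/3 − 32 + 40 + 40/3 − 24 + 8 = 16/7.
  ∫_0^2 u'(x)^2 dx = ∫_0^2 (9*x^4 - 12*x^3 - 14*x^2 + 12*x + 9) dx. Term by term:
    ∫_0^2 9*x^4 dx = 288/5;  ∫_0^2 -12*x^3 dx = -48;  ∫_0^2 -14*x^2 dx = -112/3;
    ∫_0^2 12*x dx = 24;  ∫_0^2 9 dx = 18.
  Sum: 288/5 − 48 − 112/3 + 24 + 18 = 214/15.
Adding: ||u||_{H^1}^2 = 16/7 + 214/15 = 1738/105.


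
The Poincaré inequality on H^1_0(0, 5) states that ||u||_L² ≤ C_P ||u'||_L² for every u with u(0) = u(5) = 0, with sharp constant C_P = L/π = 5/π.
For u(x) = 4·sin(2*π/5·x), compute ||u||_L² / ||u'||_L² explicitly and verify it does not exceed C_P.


||u||_L² / ||u'||_L² = 5/(2*π) < C_P = 5/π.

u(x) = 4·sin(2*π/5·x), so u'(x) = 8*π*cos(2*π*x/5)/5.
Writing u(x) = A·sin(kπx/L) with A = 4 and k = 2, use ∫_0^L sin²(kπx/L) dx = L/2 and ∫_0^L cos²(kπx/L) dx = L/2.
u² = 16·sin²(2*π/5·x) and (u')² = 64*π^2/25·cos²(2*π/5·x), and each of sin², cos² integrates to L/2 = 5/2 over (0, 5).
∫_0^5 u² dx = 40, so ||u||_L² = 2*sqrt(10).
∫_0^5 (u')² dx = 32*π^2/5, so ||u'||_L² = 4*sqrt(10)*π/5.
Ratio ||u||_L² / ||u'||_L² = 5/(2*π).
Sharp Poincaré constant on H^1_0(0, 5) is C_P = L/π = 5/π, achieved by sin(π/5·x).
This is the k = 2 harmonic; the ratio L/(kπ) is strictly less than C_P = L/π, consistent with the sharp inequality ||u||_L² ≤ C_P ||u'||_L².


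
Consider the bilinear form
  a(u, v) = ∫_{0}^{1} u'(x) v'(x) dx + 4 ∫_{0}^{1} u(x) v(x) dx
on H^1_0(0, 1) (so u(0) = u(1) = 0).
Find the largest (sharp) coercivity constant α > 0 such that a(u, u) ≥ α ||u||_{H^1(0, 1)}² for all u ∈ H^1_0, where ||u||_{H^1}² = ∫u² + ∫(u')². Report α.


α = 1

Coercivity of a(·,·) on H^1_0(0, 1) means a(u, u) ≥ α ||u||_{H^1}² for every u ∈ H^1_0.
The interval has length L = 1, and Poincaré/coercivity depend only on L. Here a(u, u) = ∫(u')² + (4)·∫u².
Here c = 4 ≥ 1, so a(u,u) = ∫(u')² + c∫u² ≥ ∫(u')² + ∫u² = ||u||_{H^1}², i.e. α = 1 works. No larger α is possible: a(u,u) ≥ α||u||_{H^1}² means (1−α)∫(u')² ≥ (α−c)∫u², and for the modes u_n = sin(nπ(x−x₀)/L) (x₀ the left endpoint) one has ∫u_n²/∫(u_n')² = (L/(nπ))² → 0, so a(u_n,u_n)/||u_n||_{H^1}² → 1. Hence the optimal constant is α = 1.
Therefore α = 1.


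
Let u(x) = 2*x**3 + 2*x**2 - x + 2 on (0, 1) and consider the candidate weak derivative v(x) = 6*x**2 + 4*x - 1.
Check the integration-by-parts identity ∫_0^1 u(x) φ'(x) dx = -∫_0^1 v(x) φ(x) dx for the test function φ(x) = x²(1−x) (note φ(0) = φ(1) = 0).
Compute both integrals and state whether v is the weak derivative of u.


LHS = -19/60, RHS = -19/60. Yes, v = u' weakly.

u(x) = 2*x**3 + 2*x**2 - x + 2, classical derivative u'(x) = 6*x**2 + 4*x - 1.
φ(x) = x²(1−x), so φ'(x) = x*(2 - 3*x).
Note φ(0) = φ(1) = 0, so the boundary term u·φ vanishes.
LHS = ∫_0^1 u(x) φ'(x) dx = ∫_0^1 (-6*x^5 - 2*x^4 + 7*x^3 - 8*x^2 + 4*x) dx. Term by term:
  ∫_0^1 -6*x^5 dx = -1;  ∫_0^1 -2*x^4 dx = -2/5;  ∫_0^1 7*x^3 dx = 7/4;
  ∫_0^1 -8*x^2 dx = -8/3;  ∫_0^1 4*x dx = 2.
Sum: -1 − 2/5 + 7/4 − 8/3 + 2 = -19/60.
So LHS = -19/60.
∫_0^1 v(x) φ(x) dx = ∫_0^1 (-6*x^5 + 2*x^4 + 5*x^3 - x^2) dx. Term by term:
  ∫_0^1 -6*x^5 dx = -1;  ∫_0^1 2*x^4 dx = 2/5;  ∫_0^1 5*x^3 dx = 5/4;
  ∫_0^1 -x^2 dx = -1/3.
Sum: -1 + 2/5 + 5/4 − 1/3 = 19/60.
So RHS = -∫_0^1 v(x) φ(x) dx = -19/60.
LHS = RHS, so the identity holds for this test φ.
Moreover u is smooth here and v(x) = u'(x) = 6*x**2 + 4*x - 1 pointwise, so the identity holds for every test function. Hence v is the weak derivative of u.


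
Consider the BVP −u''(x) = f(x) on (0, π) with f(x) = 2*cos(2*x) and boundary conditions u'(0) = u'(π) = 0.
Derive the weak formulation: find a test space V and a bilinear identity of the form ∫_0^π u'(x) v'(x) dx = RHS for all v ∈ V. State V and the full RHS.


V = H^1(0, π) (no boundary constraint on v; u is determined up to an additive constant); weak form: ∫_0^π u'v' dx = ∫_0^π (2*cos(2*x)) v dx for all v ∈ V.

Multiply both sides by a test function v and integrate from 0 to π:
  ∫_0^π −u''(x) v(x) dx = ∫_0^π f(x) v(x) dx.
Integrate the LHS by parts once:
  ∫_0^π −u'' v dx = −[u'(x) v(x)]_0^π + ∫_0^π u'(x) v'(x) dx.
Thus ∫_0^π u'(x) v'(x) dx = ∫_0^π f(x) v(x) dx + [u'(x) v(x)]_0^π.
Choose V so that boundary terms are either known or forced to vanish.
u has homogeneous Neumann: u'(0) = u'(π) = 0. So [u' v]_0^π = 0·v(π) − 0·v(0) = 0 for any v; take V = H^1(0, π).
Weak formulation: find u (satisfying any essential BC) such that ∫_0^π u'(x) v'(x) dx = ∫_0^π f v dx for all v ∈ V (homogeneous Neumann, so boundary terms vanish).
Substituting f(x) = 2*cos(2*x), the right-hand side is ∫_0^π (2*cos(2*x)) v dx.
Compatibility check (pure Neumann): taking v ≡ 1 ∈ V gives 0 = ∫_0^π f dx + (0) − (0), i.e. ∫_0^π f dx must equal u'(0) − u'(π) = 0. Indeed ∫_0^π (2*cos(2*x)) dx = 0, so the data are compatible. The solution is then unique only up to an additive constant (fix it e.g. by requiring ∫_0^π u dx = 0).


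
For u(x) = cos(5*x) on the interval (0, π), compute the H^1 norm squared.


||u||_{H^1(0,π)}^2 = 13*π

u'(x) = -5*sin(5*x).
Expand u² and (u')² and integrate term by term on (0, π), using: for integers n ≥ 1, ∫_0^π sin²(nx) dx = ∫_0^π cos²(nx) dx = π/2; for n ≠ n', ∫_0^π sin(nx)sin(n'x) dx = ∫_0^π cos(nx)cos(n'x) dx = 0; and by product-to-sum, ∫_0^π sin(nx)cos(n'x) dx = ½∫_0^π [sin((n+n')x) + sin((n−n')x)] dx, which is 0 when n+n' is even and 2n/(n²−n'²) when n+n' is odd (it need not vanish on (0, π)).
  u² squared terms: (1)²·∫cos(5x)² dx = 1·π/2 = π/2.
  So ∫_0^π u² dx = π/2.
  (u')² squared terms: (-5)²·∫sin(5x)² dx = 25·π/2 = 25*π/2.
  So ∫_0^π (u')² dx = 25*π/2.
||u||_{H^1}^2 = (π/2) + (25*π/2) = 13*π.


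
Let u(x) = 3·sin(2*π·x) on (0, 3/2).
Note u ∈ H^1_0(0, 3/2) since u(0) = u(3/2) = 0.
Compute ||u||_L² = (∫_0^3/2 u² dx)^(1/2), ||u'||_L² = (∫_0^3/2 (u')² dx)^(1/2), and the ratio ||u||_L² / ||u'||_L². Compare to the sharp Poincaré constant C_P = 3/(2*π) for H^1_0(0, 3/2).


||u||_L² / ||u'||_L² = 1/(2*π) < C_P = 3/(2*π).

u(x) = 3·sin(2*π·x), so u'(x) = 6*π*cos(2*π*x).
Writing u(x) = A·sin(kπx/L) with A = 3 and k = 3, use ∫_0^L sin²(kπx/L) dx = L/2 and ∫_0^L cos²(kπx/L) dx = L/2.
u² = 9·sin²(2*π·x) and (u')² = 36*π^2·cos²(2*π·x), and each of sin², cos² integrates to L/2 = 3/4 over (0, 3/2).
∫_0^3/2 u² dx = 27/4, so ||u||_L² = 3*sqrt(3)/2.
∫_0^3/2 (u')² dx = 27*π^2, so ||u'||_L² = 3*sqrt(3)*π.
Ratio ||u||_L² / ||u'||_L² = 1/(2*π).
Sharp Poincaré constant on H^1_0(0, 3/2) is C_P = L/π = 3/(2*π), achieved by sin(2*π/3·x).
This is the k = 3 harmonic; the ratio L/(kπ) is strictly less than C_P = L/π, consistent with the sharp inequality ||u||_L² ≤ C_P ||u'||_L².


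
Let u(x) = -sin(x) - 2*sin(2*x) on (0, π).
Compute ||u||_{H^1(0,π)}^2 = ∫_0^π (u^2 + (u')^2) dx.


||u||_{H^1(0,π)}^2 = 11*π

u'(x) = -cos(x) - 4*cos(2*x).
Expand u² and (u')² and integrate term by term on (0, π), using: for integers n ≥ 1, ∫_0^π sin²(nx) dx = ∫_0^π cos²(nx) dx = π/2; for n ≠ n', ∫_0^π sin(nx)sin(n'x) dx = ∫_0^π cos(nx)cos(n'x) dx = 0; and by product-to-sum, ∫_0^π sin(nx)cos(n'x) dx = ½∫_0^π [sin((n+n')x) + sin((n−n')x)] dx, which is 0 when n+n' is even and 2n/(n²−n'²) when n+n' is odd (it need not vanish on (0, π)).
  u² squared terms: (-1)²·∫sin(x)² dx = 1·π/2 = π/2;  (-2)²·∫sin(2x)² dx = 4·π/2 = 2*π.
  u² cross terms: 2·(-1)·(-2)·∫sin(x)·sin(2x) dx = 4·(0) = 0.
  So ∫_0^π u² dx = π/2 + 2*π + 0 = 5*π/2.
  (u')² squared terms: (-1)²·∫cos(x)² dx = 1·π/2 = π/2;  (-4)²·∫cos(2x)² dx = 16·π/2 = 8*π.
  (u')² cross terms: 2·(-1)·(-4)·∫cos(x)·cos(2x) dx = 8·(0) = 0.
  So ∫_0^π (u')² dx = π/2 + 8*π + 0 = 17*π/2.
||u||_{H^1}^2 = (5*π/2) + (17*π/2) = 11*π.


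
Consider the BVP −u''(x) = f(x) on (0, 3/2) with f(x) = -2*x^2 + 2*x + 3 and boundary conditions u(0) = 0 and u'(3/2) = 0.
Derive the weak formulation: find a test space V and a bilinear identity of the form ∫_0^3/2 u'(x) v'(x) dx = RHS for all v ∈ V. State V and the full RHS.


V = {v ∈ H^1(0, 3/2) : v(0) = 0} (test functions vanish at x = 0 where u is specified); weak form: ∫_0^3/2 u'v' dx = ∫_0^3/2 (-2*x^2 + 2*x + 3) v dx for all v ∈ V.

Multiply both sides by a test function v and integrate from 0 to 3/2:
  ∫_0^3/2 −u''(x) v(x) dx = ∫_0^3/2 f(x) v(x) dx.
Integrate the LHS by parts once:
  ∫_0^3/2 −u'' v dx = −[u'(x) v(x)]_0^3/2 + ∫_0^3/2 u'(x) v'(x) dx.
Thus ∫_0^3/2 u'(x) v'(x) dx = ∫_0^3/2 f(x) v(x) dx + [u'(x) v(x)]_0^3/2.
Choose V so that boundary terms are either known or forced to vanish.
Mixed BC: u(0) = 0 (Dirichlet) and u'(3/2) = 0 (Neumann). Define V = {v ∈ H^1(0, 3/2) : v(0) = 0}. Then [u' v]_0^3/2 = u'(3/2)·v(3/2) − u'(0)·0 = 0.
Weak formulation: find u (satisfying any essential BC) such that ∫_0^3/2 u'(x) v'(x) dx = ∫_0^3/2 f v dx for all v ∈ V (Dirichlet at 0 absorbed into V; the Neumann datum at x = 3/2 is zero, so no boundary term remains).
Substituting f(x) = -2*x^2 + 2*x + 3, the right-hand side is ∫_0^3/2 (-2*x^2 + 2*x + 3) v dx.


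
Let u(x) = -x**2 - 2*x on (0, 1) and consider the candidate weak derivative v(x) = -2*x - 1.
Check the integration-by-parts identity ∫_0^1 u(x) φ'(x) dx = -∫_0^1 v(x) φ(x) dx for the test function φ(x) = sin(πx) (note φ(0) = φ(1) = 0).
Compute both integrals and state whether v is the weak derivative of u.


LHS = 6/π, RHS = 4/π. No, v is not the weak derivative of u.

u(x) = -x**2 - 2*x, classical derivative u'(x) = -2*x - 2.
φ(x) = sin(πx), so φ'(x) = π*cos(π*x).
Note φ(0) = φ(1) = 0, so the boundary term u·φ vanishes.
LHS = ∫_0^1 u(x) φ'(x) dx = ∫_0^1 (-π*x^2*cos(π*x) - 2*π*x*cos(π*x)) dx. Term by term:
  ∫_0^1 -π*x^2*cos(π*x) dx = 2/π;  ∫_0^1 -2*π*x*cos(π*x) dx = 4/π.
Sum: 2/π + 4/π = 6/π.
So LHS = 6/π.
∫_0^1 v(x) φ(x) dx = ∫_0^1 (-2*x*sin(π*x) - sin(π*x)) dx. Term by term:
  ∫_0^1 -sin(π*x) dx = -2/π;  ∫_0^1 -2*x*sin(π*x) dx = -2/π.
Sum: -2/π − 2/π = -4/π.
So RHS = -∫_0^1 v(x) φ(x) dx = 4/π.
LHS − RHS = 2/π ≠ 0, so the identity fails.
(For a valid weak derivative the identity must hold for EVERY test function, in particular this one. The failure shows v is NOT the weak derivative of u.)
Correct weak derivative would be u'(x) = -2*x - 2.


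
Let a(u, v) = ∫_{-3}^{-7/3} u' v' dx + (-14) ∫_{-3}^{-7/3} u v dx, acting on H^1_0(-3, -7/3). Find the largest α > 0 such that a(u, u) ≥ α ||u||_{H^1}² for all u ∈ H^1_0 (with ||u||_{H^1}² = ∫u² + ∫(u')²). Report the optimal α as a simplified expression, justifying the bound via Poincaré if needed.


α = (-56 + 9*π^2)/(4 + 9*π^2)

Coercivity of a(·,·) on H^1_0(-3, -7/3) means a(u, u) ≥ α ||u||_{H^1}² for every u ∈ H^1_0.
The interval has length L = 2/3, and Poincaré/coercivity depend only on L. Here a(u, u) = ∫(u')² + (-14)·∫u².
Here c = -14 < 0 with |c| < (π/L)² = 9*π^2/4, so coercivity still holds. The condition a(u,u) ≥ α||u||_{H^1}² reads (1−α)∫(u')² ≥ (α−c)∫u². Any admissible α is ≤ 1 (rapidly oscillating u have ∫u²/∫(u')² → 0), and α = 1 would force 0 ≥ (1−c)∫u², impossible since c < 1; so 1−α > 0. By the sharp Poincaré inequality on H^1_0 of an interval of length L, ∫(u')² ≥ (π/L)²∫u² with equality for the first sine mode sin(π(x−x₀)/L) (x₀ the left endpoint), so the inequality holds for all u iff (1−α)(π/L)² ≥ α − c, i.e. α ≤ ((π/L)² + c)/((π/L)² + 1) = (1 + c(L/π)²)/(1 + (L/π)²). (Direct route, valid since c ≤ 0: Poincaré gives c∫u² ≥ c(L/π)²∫(u')², so a(u,u) ≥ (1 + c(L/π)²)∫(u')², while ||u||_{H^1}² ≤ (1 + (L/π)²)∫(u')²; dividing yields the same α.) With (π/L)² = 9*π^2/4 and c = -14, the largest admissible constant is α = ((π/L)² + c)/((π/L)² + 1).
Simplifying, α = (-56 + 9*π^2)/(4 + 9*π^2).


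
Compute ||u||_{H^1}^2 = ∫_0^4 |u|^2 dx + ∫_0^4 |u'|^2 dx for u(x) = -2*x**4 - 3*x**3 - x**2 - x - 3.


||u||_{H^1}^2 = 23964632/45

The H^1 norm (squared) on an interval (0, L) is
  ||u||_{H^1}^2 = ∫_0^L u(x)^2 dx + ∫_0^L u'(x)^2 dx.
Compute u'(x) = -8*x**3 - 9*x**2 - 2*x - 1.
Then u(x)^2 = 4*x**8 + 12*x**7 + 13*x**6 + 10*x**5 + 19*x**4 + 20*x**3 + 7*x**2 + 6*x + 9 and u'(x)^2 = 64*x**6 + 144*x**5 + 113*x**4 + 52*x**3 + 22*x**2 + 4*x + 1.
Integrate each monomial from 0 to 4 using ∫_0^4 c·x^n dx = c·4^(n+1)/(n+1):
  ∫_0^4 u(x)^2 dx = ∫_0^4 (4*x^8 + 12*x^7 + 13*x^6 + 10*x^5 + 19*x^4 + 20*x^3 + 7*x^2 + 6*x + 9) dx. Term by term:
    ∫_0^4 4*x^8 dx = 1048576/9;  ∫_0^4 12*x^7 dx = 98304;  ∫_0^4 13*x^6 dx = 212992/7;
    ∫_0^4 10*x^5 dx = 20480/3;  ∫_0^4 19*x^4 dx = 19456/5;  ∫_0^4 20*x^3 dx = 1280;
    ∫_0^4 7*x^2 dx = 448/3;  ∫_0^4 6*x dx = 48;  ∫_0^4 9 dx = 36.
  Sum: 1048576/9 + 98304 + 212992/7 + 20480/3 + 19456/5 + 1280 + 448/3 + 48 + 36 = 81103388/315.
  ∫_0^4 u'(x)^2 dx = ∫_0^4 (64*x^6 + 144*x^5 + 113*x^4 + 52*x^3 + 22*x^2 + 4*x + 1) dx. Term by term:
    ∫_0^4 64*x^6 dx = 1048576/7;  ∫_0^4 144*x^5 dx = 98304;  ∫_0^4 113*x^4 dx = 115712/5;
    ∫_0^4 52*x^3 dx = 3328;  ∫_0^4 22*x^2 dx = 1408/3;  ∫_0^4 4*x dx = 32;
    ∫_0^4 1 dx = 4.
  Sum: 1048576/7 + 98304 + 115712/5 + 3328 + 1408/3 + 32 + 4 = 28883012/105.
Adding: ||u||_{H^1}^2 = 81103388/315 + 28883012/105 = 23964632/45.


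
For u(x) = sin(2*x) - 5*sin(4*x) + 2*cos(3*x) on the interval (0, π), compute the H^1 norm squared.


||u||_{H^1(0,π)}^2 = -1824/7 + 235*π

u'(x) = -6*sin(3*x) + 2*cos(2*x) - 20*cos(4*x).
Expand u² and (u')² and integrate term by term on (0, π), using: for integers n ≥ 1, ∫_0^π sin²(nx) dx = ∫_0^π cos²(nx) dx = π/2; for n ≠ n', ∫_0^π sin(nx)sin(n'x) dx = ∫_0^π cos(nx)cos(n'x) dx = 0; and by product-to-sum, ∫_0^π sin(nx)cos(n'x) dx = ½∫_0^π [sin((n+n')x) + sin((n−n')x)] dx, which is 0 when n+n' is even and 2n/(n²−n'²) when n+n' is odd (it need not vanish on (0, π)).
  u² squared terms: (-5)²·∫sin(4x)² dx = 25·π/2 = 25*π/2;  (2)²·∫cos(3x)² dx = 4·π/2 = 2*π;  (1)²·∫sin(2x)² dx = 1·π/2 = π/2.
  u² cross terms: 2·(-5)·(2)·∫sin(4x)·cos(3x) dx = -20·(8/7) = -160/7;  2·(-5)·(1)·∫sin(4x)·sin(2x) dx = -10·(0) = 0;  2·(2)·(1)·∫cos(3x)·sin(2x) dx = 4·(-4/5) = -16/5.
  So ∫_0^π u² dx = 25*π/2 + 2*π + π/2 − 160/7 + 0 − 16/5 = -912/35 + 15*π.
  (u')² squared terms: (-20)²·∫cos(4x)² dx = 400·π/2 = 200*π;  (-6)²·∫sin(3x)² dx = 36·π/2 = 18*π;  (2)²·∫cos(2x)² dx = 4·π/2 = 2*π.
  (u')² cross terms: 2·(-20)·(-6)·∫cos(4x)·sin(3x) dx = 240·(-6/7) = -1440/7;  2·(-20)·(2)·∫cos(4x)·cos(2x) dx = -80·(0) = 0;  2·(-6)·(2)·∫sin(3x)·cos(2x) dx = -24·(6/5) = -144/5.
  So ∫_0^π (u')² dx = 200*π + 18*π + 2*π − 1440/7 + 0 − 144/5 = -8208/35 + 220*π.
||u||_{H^1}^2 = (-912/35 + 15*π) + (-8208/35 + 220*π) = -1824/7 + 235*π.


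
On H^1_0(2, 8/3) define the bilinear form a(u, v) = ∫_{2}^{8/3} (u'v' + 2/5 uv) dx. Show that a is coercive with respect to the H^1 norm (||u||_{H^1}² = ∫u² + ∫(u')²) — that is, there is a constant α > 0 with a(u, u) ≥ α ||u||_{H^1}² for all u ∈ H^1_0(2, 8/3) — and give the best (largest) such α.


α = (8 + 45*π^2)/(5*(4 + 9*π^2))

Coercivity of a(·,·) on H^1_0(2, 8/3) means a(u, u) ≥ α ||u||_{H^1}² for every u ∈ H^1_0.
The interval has length L = 2/3, and Poincaré/coercivity depend only on L. Here a(u, u) = ∫(u')² + (2/5)·∫u².
Here 0 < c = 2/5 < 1. The condition a(u,u) ≥ α||u||_{H^1}² reads (1−α)∫(u')² ≥ (α−c)∫u². Any admissible α is ≤ 1 (rapidly oscillating u have ∫u²/∫(u')² → 0), and α = 1 would force 0 ≥ (1−c)∫u², impossible since c < 1; so 1−α > 0. By the sharp Poincaré inequality on H^1_0 of an interval of length L, ∫(u')² ≥ (π/L)²∫u² with equality for the first sine mode sin(π(x−x₀)/L) (x₀ the left endpoint), so the inequality holds for all u iff (1−α)(π/L)² ≥ α − c, i.e. α ≤ ((π/L)² + c)/((π/L)² + 1) = (1 + c(L/π)²)/(1 + (L/π)²). With (π/L)² = 9*π^2/4 and c = 2/5, the largest admissible constant is α = ((π/L)² + c)/((π/L)² + 1).
Simplifying, α = (8 + 45*π^2)/(5*(4 + 9*π^2)).


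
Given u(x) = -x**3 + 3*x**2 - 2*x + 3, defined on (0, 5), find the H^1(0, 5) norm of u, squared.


||u||_{H^1}^2 = 141955/42

The H^1 norm (squared) on an interval (0, L) is
  ||u||_{H^1}^2 = ∫_0^L u(x)^2 dx + ∫_0^L u'(x)^2 dx.
Compute u'(x) = -3*x**2 + 6*x - 2.
Then u(x)^2 = x**6 - 6*x**5 + 13*x**4 - 18*x**3 + 22*x**2 - 12*x + 9 and u'(x)^2 = 9*x**4 - 36*x**3 + 48*x**2 - 24*x + 4.
Integrate each monomial from 0 to 5 using ∫_0^5 c·x^n dx = c·5^(n+1)/(n+1):
  ∫_0^5 u(x)^2 dx = ∫_0^5 (x^6 - 6*x^5 + 13*x^4 - 18*x^3 + 22*x^2 - 12*x + 9) dx. Term by term:
    ∫_0^5 x^6 dx = 78125/7;  ∫_0^5 -6*x^5 dx = -15625;  ∫_0^5 13*x^4 dx = 8125;
    ∫_0^5 -18*x^3 dx = -5625/2;  ∫_0^5 22*x^2 dx = 2750/3;  ∫_0^5 -12*x dx = -150;
    ∫_0^5 9 dx = 45.
  Sum: 78125/7 − 15625 + 8125 − 5625/2 + 2750/3 − 150 + 45 = 69715/42.
  ∫_0^5 u'(x)^2 dx = ∫_0^5 (9*x^4 - 36*x^3 + 48*x^2 - 24*x + 4) dx. Term by term:
    ∫_0^5 9*x^4 dx = 5625;  ∫_0^5 -36*x^3 dx = -5625;  ∫_0^5 48*x^2 dx = 2000;
    ∫_0^5 -24*x dx = -300;  ∫_0^5 4 dx = 20.
  Sum: 5625 − 5625 + 2000 − 300 + 20 = 1720.
Adding: ||u||_{H^1}^2 = 69715/42 + 1720 = 141955/42.


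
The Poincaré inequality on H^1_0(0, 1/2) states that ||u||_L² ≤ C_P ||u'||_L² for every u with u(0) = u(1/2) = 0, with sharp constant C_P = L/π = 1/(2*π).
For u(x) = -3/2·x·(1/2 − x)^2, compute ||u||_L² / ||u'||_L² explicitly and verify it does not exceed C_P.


||u||_L² / ||u'||_L² = sqrt(14)/28 < C_P = 1/(2*π).

u(x) = -3/2·x·(1/2 − x)^2, so u'(x) = -9*x^2/2 + 3*x - 3/8.
u(x) = -3/2·x·(1/2 − x)^2 vanishes at x = 0 and x = 1/2, so u ∈ H^1_0(0, 1/2). Differentiate via the product rule and integrate the resulting polynomials term by term.
  ∫_0^1/2 u² dx = ∫_0^1/2 (9*x^6/4 - 9*x^5/2 + 27*x^4/8 - 9*x^3/8 + 9*x^2/64) dx. Term by term:
    ∫_0^1/2 9*x^6/4 dx = 9/3584;  ∫_0^1/2 -9*x^5/2 dx = -3/256;  ∫_0^1/2 27*x^4/8 dx = 27/1280;
    ∫_0^1/2 -9*x^3/8 dx = -9/512;  ∫_0^1/2 9*x^2/64 dx = 3/512.
  Sum: 9/3584 − 3/256 + 27/1280 − 9/512 + 3/512 = 3/17920.
  ∫_0^1/2 (u')² dx = ∫_0^1/2 (81*x^4/4 - 27*x^3 + 99*x^2/8 - 9*x/4 + 9/64) dx. Term by term:
    ∫_0^1/2 81*x^4/4 dx = 81/640;  ∫_0^1/2 -27*x^3 dx = -27/64;  ∫_0^1/2 99*x^2/8 dx = 33/64;
    ∫_0^1/2 -9*x/4 dx = -9/32;  ∫_0^1/2 9/64 dx = 9/128.
  Sum: 81/640 − 27/64 + 33/64 − 9/32 + 9/128 = 3/320.
∫_0^1/2 u² dx = 3/17920, so ||u||_L² = sqrt(210)/1120.
∫_0^1/2 (u')² dx = 3/320, so ||u'||_L² = sqrt(15)/40.
Ratio ||u||_L² / ||u'||_L² = sqrt(14)/28.
Sharp Poincaré constant on H^1_0(0, 1/2) is C_P = L/π = 1/(2*π), achieved by sin(2*π·x).
A polynomial bump cannot attain the sharp Poincaré constant (only the first sine eigenfunction does), so the ratio is strictly less than C_P, consistent with ||u||_L² ≤ C_P ||u'||_L².


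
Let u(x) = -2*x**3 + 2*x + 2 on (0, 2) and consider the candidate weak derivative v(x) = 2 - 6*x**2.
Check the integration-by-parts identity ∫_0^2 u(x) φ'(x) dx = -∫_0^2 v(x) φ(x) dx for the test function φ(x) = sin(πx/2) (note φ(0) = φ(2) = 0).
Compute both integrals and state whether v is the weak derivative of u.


LHS = -192/π^3 + 40/π, RHS = -192/π^3 + 40/π. Yes, v = u' weakly.

u(x) = -2*x**3 + 2*x + 2, classical derivative u'(x) = 2 - 6*x**2.
φ(x) = sin(πx/2), so φ'(x) = π*cos(π*x/2)/2.
Note φ(0) = φ(2) = 0, so the boundary term u·φ vanishes.
LHS = ∫_0^2 u(x) φ'(x) dx = ∫_0^2 (-π*x^3*cos(π*x/2) + π*x*cos(π*x/2) + π*cos(π*x/2)) dx. Term by term:
  ∫_0^2 π*cos(π*x/2) dx = 0;  ∫_0^2 π*x*cos(π*x/2) dx = -8/π;  ∫_0^2 -π*x^3*cos(π*x/2) dx = -192/π^3 + 48/π.
Sum: 0 − 8/π + -192/π^3 + 48/π = -192/π^3 + 40/π.
So LHS = -192/π^3 + 40/π.
∫_0^2 v(x) φ(x) dx = ∫_0^2 (-6*x^2*sin(π*x/2) + 2*sin(π*x/2)) dx. Term by term:
  ∫_0^2 2*sin(π*x/2) dx = 8/π;  ∫_0^2 -6*x^2*sin(π*x/2) dx = -48/π + 192/π^3.
Sum: 8/π + -48/π + 192/π^3 = -40/π + 192/π^3.
So RHS = -∫_0^2 v(x) φ(x) dx = -192/π^3 + 40/π.
LHS = RHS, so the identity holds for this test φ.
Moreover u is smooth here and v(x) = u'(x) = 2 - 6*x**2 pointwise, so the identity holds for every test function. Hence v is the weak derivative of u.


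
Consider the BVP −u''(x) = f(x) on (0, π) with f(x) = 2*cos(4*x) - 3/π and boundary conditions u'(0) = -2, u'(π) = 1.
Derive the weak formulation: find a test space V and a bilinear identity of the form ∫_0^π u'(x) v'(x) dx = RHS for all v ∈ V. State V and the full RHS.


V = H^1(0, π) (v unrestricted at boundary; u is determined up to an additive constant); weak form: ∫_0^π u'v' dx = ∫_0^π (2*cos(4*x) - 3/π) v dx + v(π) + 2·v(0) for all v ∈ V.

Multiply both sides by a test function v and integrate from 0 to π:
  ∫_0^π −u''(x) v(x) dx = ∫_0^π f(x) v(x) dx.
Integrate the LHS by parts once:
  ∫_0^π −u'' v dx = −[u'(x) v(x)]_0^π + ∫_0^π u'(x) v'(x) dx.
Thus ∫_0^π u'(x) v'(x) dx = ∫_0^π f(x) v(x) dx + [u'(x) v(x)]_0^π.
Choose V so that boundary terms are either known or forced to vanish.
u has inhomogeneous Neumann u'(0) = -2, u'(π) = 1. [u' v]_0^π = (1)·v(π) − (-2)·v(0) = v(π) + 2·v(0). Take V = H^1(0, π); boundary term becomes part of RHS.
Weak formulation: find u (satisfying any essential BC) such that ∫_0^π u'(x) v'(x) dx = ∫_0^π f v dx + v(π) + 2·v(0) for all v ∈ V (Neumann data are natural BCs: they enter the RHS as boundary terms).
Substituting f(x) = 2*cos(4*x) - 3/π, the right-hand side is ∫_0^π (2*cos(4*x) - 3/π) v dx + v(π) + 2·v(0).
Compatibility check (pure Neumann): taking v ≡ 1 ∈ V gives 0 = ∫_0^π f dx + (1) − (-2), i.e. ∫_0^π f dx must equal u'(0) − u'(π) = -3. Indeed ∫_0^π (2*cos(4*x) - 3/π) dx = -3, so the data are compatible. The solution is then unique only up to an additive constant (fix it e.g. by requiring ∫_0^π u dx = 0).
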